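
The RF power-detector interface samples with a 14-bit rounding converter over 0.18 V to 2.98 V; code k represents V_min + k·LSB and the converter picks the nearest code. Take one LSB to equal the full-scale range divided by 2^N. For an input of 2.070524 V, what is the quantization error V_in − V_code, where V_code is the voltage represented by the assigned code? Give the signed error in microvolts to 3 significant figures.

Span: 2.98 V − (0.18 V) = 2.8 V. LSB = 2.8 V / 2^14 ≈ 170.9 µV.
(2.070524 − (0.18)) / LSB = 1.890524 × 16384/2.8 = 11062.2661. Nearest integer: k = 11062.
V_code = V_min + k × range/2^14 = 0.18 + 11062 × 2.8/16384 = 2.0704785156 V.
e = 2.070524 − (2.0704785156) = +45.5 µV.

+45.5 µV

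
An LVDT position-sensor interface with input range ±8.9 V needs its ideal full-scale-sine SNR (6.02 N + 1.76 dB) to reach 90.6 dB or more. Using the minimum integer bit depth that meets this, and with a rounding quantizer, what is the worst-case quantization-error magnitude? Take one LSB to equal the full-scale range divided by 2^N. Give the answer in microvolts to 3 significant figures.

272 µV

Range = 8.9 − (-8.9) = 17.8 V.
6.02 N + 1.76 ≥ 90.6 gives N ≥ 14.757, so the minimum integer is 15.
One LSB is 17.8 V / 32768 = 0.54321 mV.
Max error for round-to-nearest is LSB/2 = 272 µV.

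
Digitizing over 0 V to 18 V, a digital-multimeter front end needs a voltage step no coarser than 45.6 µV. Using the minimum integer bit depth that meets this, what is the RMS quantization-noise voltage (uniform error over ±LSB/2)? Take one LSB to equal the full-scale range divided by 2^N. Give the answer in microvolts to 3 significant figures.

9.91 µV

Span = 18 V.
Levels needed ≥ 18/45.6 µV = 394700. 2^19 = 524288 suffices, so N_min = 19.
LSB = 18 V ÷ 2^19 = 18/524288 V = 34.332 µV.
RMS noise = LSB/√12 = 9.91 µV.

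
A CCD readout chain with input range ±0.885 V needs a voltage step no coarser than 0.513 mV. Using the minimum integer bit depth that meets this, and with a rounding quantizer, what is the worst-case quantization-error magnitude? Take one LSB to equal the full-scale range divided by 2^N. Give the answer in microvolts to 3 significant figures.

Full-scale range = 0.885 V − (-0.885 V) = 1.77 V.
Need 2^N ≥ 1.77 V / 0.513 mV = 3450 → N_min = 12.
LSB = 1.77 V ÷ 2^12 = 1.77/4096 V = 432.13 µV.
Max error for round-to-nearest is LSB/2 = 216 µV.

216 µV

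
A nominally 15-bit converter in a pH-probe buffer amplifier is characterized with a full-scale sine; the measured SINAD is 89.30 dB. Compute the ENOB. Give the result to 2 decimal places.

14.54 bits

ENOB = (SINAD − 1.76) / 6.02 = (89.30 − 1.76) / 6.02 = 87.54 / 6.02 = 14.5415.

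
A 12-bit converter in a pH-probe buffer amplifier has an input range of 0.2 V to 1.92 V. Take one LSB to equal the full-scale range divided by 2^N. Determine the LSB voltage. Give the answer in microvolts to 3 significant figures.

Span: 1.92 V − (0.2 V) = 1.72 V.
Number of codes = 2^12 = 4096.
LSB = 1.72 V / 2^12 = 420 µV.

420 µV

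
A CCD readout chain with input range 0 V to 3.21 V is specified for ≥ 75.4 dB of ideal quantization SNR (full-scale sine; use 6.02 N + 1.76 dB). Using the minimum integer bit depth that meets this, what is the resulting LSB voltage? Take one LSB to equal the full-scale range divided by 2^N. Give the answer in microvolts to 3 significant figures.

392 µV

Span = 3.21 V.
Solving 6.02 N ≥ 75.4 − 1.76: N ≥ 12.233. Round up → N = 13.
LSB = 3.21 V ÷ 2^13 = 3.21/8192 V = 392 µV.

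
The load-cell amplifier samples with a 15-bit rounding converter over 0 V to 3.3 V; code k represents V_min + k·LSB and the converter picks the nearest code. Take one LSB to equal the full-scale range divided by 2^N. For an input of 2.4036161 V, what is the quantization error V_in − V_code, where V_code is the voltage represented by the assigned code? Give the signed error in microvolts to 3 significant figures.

+18.1 µV

Range is 3.3 V. LSB = 3.3 V / 2^15 ≈ 100.7 µV.
Position in LSBs: (2.4036161 − (0)) × 32768/3.3 = 23867.1795; rounding gives k = 23867.
Reconstructed level: 0 + 23867 × 3.3/32768 V = 2.4035980225 V.
V_in − V_code = 2.4036161 − (2.4035980225) = +18.1 µV.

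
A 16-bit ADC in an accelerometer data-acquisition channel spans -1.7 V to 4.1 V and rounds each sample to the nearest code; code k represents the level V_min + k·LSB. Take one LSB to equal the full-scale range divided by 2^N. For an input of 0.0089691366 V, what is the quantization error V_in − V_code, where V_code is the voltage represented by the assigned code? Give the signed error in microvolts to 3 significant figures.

Range = 4.1 − (-1.7) = 5.8 V. LSB = 5.8 V / 2^16 ≈ 88.50 µV.
Position in LSBs: (0.0089691366 − (-1.7)) × 65536/5.8 = 19310.1726; rounding gives k = 19310.
V_code = -1.7 + (19310/65536) × 5.8 = 0.0089538574219 V.
e = 0.0089691366 − (0.0089538574219) = +15.3 µV.

+15.3 µV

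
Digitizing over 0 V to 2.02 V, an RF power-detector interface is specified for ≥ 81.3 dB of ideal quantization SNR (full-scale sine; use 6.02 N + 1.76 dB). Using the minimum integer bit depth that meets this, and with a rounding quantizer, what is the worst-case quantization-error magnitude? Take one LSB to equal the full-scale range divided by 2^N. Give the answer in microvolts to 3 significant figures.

Full-scale range = 2.02 V.
Solving 6.02 N ≥ 81.3 − 1.76: N ≥ 13.213. Round up → N = 14.
LSB = 2.02 V ÷ 2^14 = 2.02/16384 V = 123.29 µV.
Half an LSB is 61.6 µV.

61.6 µV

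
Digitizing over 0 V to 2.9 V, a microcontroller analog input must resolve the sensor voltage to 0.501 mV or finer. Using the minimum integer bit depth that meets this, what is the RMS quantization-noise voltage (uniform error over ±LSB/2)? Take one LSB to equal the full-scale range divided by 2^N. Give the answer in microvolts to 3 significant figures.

102 µV

V_FS = 2.9 V.
Levels needed ≥ 2.9/0.501 mV = 5788. 2^13 = 8192 suffices, so N_min = 13.
One LSB is 2.9 V / 8192 = 354.00 µV.
RMS noise = LSB/√12 = 102 µV.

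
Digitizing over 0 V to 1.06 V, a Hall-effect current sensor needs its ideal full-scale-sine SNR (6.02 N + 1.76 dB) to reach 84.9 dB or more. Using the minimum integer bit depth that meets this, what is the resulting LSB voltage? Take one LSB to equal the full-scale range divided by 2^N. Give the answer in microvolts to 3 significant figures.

64.7 µV

Range is 1.06 V.
N ≥ (84.9 − 1.76)/6.02 = 13.811 → N_min = 14.
LSB = 1.06 V ÷ 2^14 = 1.06/16384 V = 64.7 µV.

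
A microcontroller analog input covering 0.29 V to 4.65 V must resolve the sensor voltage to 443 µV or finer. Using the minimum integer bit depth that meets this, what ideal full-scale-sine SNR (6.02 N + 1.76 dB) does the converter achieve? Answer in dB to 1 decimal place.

86.0 dB

The full-scale span is 4.65 − (0.29) = 4.36 V.
4.36 V / 443 µV = 9842. Since 2^13 = 8192 and 2^14 = 16384, N = 14.
6.02(14) + 1.76 = 86.04 dB.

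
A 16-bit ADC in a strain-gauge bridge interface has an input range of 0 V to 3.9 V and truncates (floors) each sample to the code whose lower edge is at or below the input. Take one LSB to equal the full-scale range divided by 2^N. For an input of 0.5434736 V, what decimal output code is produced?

Full-scale range = 3.9 V. LSB = 3.9 V / 2^16 ≈ 59.51 µV.
(V_in − V_min) × 2^16/range = (0.5434736 − (0)) × 65536/3.9 = 9132.586.
Floor → code = 9132.

9132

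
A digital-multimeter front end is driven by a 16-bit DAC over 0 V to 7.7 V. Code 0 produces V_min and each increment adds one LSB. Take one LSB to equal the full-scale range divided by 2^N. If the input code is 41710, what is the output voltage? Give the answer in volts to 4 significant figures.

V_FS = 7.7 V. LSB = 7.7 V / 2^16.
V_out = 0 + 41710 × (7.7/65536) V
      = 0 + 4.90062 = 4.90062 V.

4.901 V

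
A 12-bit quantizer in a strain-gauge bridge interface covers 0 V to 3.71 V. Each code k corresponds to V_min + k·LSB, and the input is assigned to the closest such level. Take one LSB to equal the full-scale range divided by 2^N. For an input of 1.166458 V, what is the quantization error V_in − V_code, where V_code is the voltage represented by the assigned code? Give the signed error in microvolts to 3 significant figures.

−163 µV

Span = 3.71 V. LSB = 3.71 V / 2^12 ≈ 0.9058 mV.
Position in LSBs: (1.166458 − (0)) × 4096/3.71 = 1287.8199; rounding gives k = 1288.
V_code = 0 + (1288/4096) × 3.71 = 1.166621094 V.
V_in − V_code = 1.166458 − (1.166621094) = −163 µV.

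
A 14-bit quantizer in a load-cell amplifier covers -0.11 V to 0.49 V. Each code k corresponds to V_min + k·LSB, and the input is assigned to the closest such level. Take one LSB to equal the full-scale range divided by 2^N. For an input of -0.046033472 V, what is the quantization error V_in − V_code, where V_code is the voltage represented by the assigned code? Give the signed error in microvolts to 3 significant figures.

−10.5 µV

Full-scale range = 0.49 V − (-0.11 V) = 0.6 V. LSB = 0.6 V / 2^14 ≈ 36.62 µV.
Position in LSBs: (-0.046033472 − (-0.11)) × 16384/0.6 = 1746.7127; rounding gives k = 1747.
Reconstructed level: -0.11 + 1747 × 0.6/16384 V = -0.046022949219 V.
V_in − V_code = -0.046033472 − (-0.046022949219) = −10.5 µV.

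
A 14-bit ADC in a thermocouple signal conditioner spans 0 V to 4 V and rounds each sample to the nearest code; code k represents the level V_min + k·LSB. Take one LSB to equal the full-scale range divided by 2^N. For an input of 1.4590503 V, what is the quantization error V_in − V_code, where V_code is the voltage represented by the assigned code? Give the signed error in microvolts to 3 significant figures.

Full-scale range = 4 V. LSB = 4 V / 2^14 ≈ 244.1 µV.
Position in LSBs: (1.4590503 − (0)) × 16384/4 = 5976.2700; rounding gives k = 5976.
V_code = V_min + k × range/2^14 = 0 + 5976 × 4/16384 = 1.4589843750 V.
Error = V_in − V_code = 1.4590503 − (1.4589843750) = +65.9 µV.

+65.9 µV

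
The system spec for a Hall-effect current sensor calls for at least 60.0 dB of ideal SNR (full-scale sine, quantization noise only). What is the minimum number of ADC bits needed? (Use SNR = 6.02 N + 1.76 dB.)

10 bits

Solving 6.02 N ≥ 60.0 − 1.76: N ≥ 9.674. Round up → N = 10.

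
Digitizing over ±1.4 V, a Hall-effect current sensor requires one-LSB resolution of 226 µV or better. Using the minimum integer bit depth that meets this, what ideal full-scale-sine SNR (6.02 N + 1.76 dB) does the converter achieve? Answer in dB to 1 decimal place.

Range = 1.4 − (-1.4) = 2.8 V.
2.8 V / 226 µV = 12390. Since 2^13 = 8192 and 2^14 = 16384, N = 14.
6.02(14) + 1.76 = 86.04 dB.

86.0 dB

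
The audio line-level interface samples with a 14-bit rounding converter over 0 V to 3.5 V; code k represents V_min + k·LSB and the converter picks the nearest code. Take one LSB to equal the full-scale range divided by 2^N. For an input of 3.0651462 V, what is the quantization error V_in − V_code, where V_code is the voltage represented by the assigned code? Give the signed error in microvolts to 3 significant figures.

Range is 3.5 V. LSB = 3.5 V / 2^14 ≈ 213.6 µV.
(3.0651462 − (0)) / LSB = 3.0651462 × 16384/3.5 = 14348.3872. Nearest integer: k = 14348.
Reconstructed level: 0 + 14348 × 3.5/16384 V = 3.0650634766 V.
e = 3.0651462 − (3.0650634766) = +82.7 µV.

+82.7 µV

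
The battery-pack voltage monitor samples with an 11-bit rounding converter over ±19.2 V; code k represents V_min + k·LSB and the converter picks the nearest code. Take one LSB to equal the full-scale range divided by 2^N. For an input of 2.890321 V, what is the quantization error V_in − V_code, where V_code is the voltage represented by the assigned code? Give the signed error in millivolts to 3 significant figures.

+2.82 mV

Range = 19.2 − (-19.2) = 38.4 V. LSB = 38.4 V / 2^11 ≈ 18.75 mV.
(2.890321 − (-19.2)) / LSB = 22.090321 × 2048/38.4 = 1178.1505. Nearest integer: k = 1178.
V_code = -19.2 + (1178/2048) × 38.4 = 2.887500000 V.
Error = V_in − V_code = 2.890321 − (2.887500000) = +2.82 mV.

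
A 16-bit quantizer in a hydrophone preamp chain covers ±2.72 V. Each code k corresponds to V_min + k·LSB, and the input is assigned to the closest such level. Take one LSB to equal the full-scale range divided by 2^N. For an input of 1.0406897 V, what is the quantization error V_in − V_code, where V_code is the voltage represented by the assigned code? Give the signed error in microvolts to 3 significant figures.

+20.8 µV

Span: 2.72 V − (-2.72 V) = 5.44 V. LSB = 5.44 V / 2^16 ≈ 83.01 µV.
(V_in − V_min)/LSB = (1.0406897 − (-2.72)) × 65536/5.44 = 45305.2500 → nearest code k = 45305.
V_code = -2.72 + (45305/65536) × 5.44 = 1.0406689453 V.
V_in − V_code = 1.0406897 − (1.0406689453) = +20.8 µV.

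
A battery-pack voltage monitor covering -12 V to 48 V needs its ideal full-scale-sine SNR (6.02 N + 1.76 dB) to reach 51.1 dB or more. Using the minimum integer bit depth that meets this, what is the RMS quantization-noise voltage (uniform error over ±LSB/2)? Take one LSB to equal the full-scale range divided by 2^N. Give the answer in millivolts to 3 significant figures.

33.8 mV

Full-scale range = 48 V − (-12 V) = 60 V.
Required N = ⌈(51.1 − 1.76)/6.02⌉ = ⌈8.196⌉ = 9.
Step size = 60/512 V = 117.19 mV.
V_rms = LSB/√12 = 33.8 mV.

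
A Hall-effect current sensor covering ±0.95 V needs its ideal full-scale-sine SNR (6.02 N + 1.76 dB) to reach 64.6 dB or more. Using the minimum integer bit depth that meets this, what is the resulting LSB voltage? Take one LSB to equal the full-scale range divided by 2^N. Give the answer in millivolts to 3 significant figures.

0.928 mV

The full-scale span is 0.95 − (-0.95) = 1.9 V.
6.02 N + 1.76 ≥ 64.6 gives N ≥ 10.439, so the minimum integer is 11.
LSB = 1.9 V / 2^11 = 0.928 mV.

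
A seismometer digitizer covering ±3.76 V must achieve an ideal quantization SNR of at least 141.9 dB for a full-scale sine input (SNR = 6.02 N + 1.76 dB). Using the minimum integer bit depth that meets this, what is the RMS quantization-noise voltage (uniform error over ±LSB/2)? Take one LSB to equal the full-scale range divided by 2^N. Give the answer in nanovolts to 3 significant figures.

Span: 3.76 V − (-3.76 V) = 7.52 V.
6.02 N + 1.76 ≥ 141.9 gives N ≥ 23.279, so the minimum integer is 24.
Step size = 7.52/16777216 V = 448.23 nV.
RMS noise = LSB/√12 = 129 nV.

129 nV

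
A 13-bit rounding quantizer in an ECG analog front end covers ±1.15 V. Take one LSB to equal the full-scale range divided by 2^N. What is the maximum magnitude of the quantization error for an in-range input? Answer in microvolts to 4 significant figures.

Full-scale range = 1.15 V − (-1.15 V) = 2.3 V.
One LSB is 2.3 V / 8192 = 280.762 µV.
A rounding quantizer has |error| ≤ LSB/2 = 140.4 µV.

140.4 µV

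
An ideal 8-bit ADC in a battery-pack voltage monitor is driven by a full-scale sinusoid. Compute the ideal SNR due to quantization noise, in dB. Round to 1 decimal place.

6.02(8) + 1.76 = 48.16 + 1.76 = 49.92 dB.

49.9 dB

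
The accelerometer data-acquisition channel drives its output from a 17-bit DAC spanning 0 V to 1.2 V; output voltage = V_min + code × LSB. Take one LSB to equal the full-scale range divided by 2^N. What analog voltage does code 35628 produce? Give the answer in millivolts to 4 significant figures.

Range is 1.2 V. LSB = 1.2 V / 2^17.
V_out = 0 + 35628 × (1.2/131072) V
      = 0 + 0.326184 = 0.326184 V.

326.2 mV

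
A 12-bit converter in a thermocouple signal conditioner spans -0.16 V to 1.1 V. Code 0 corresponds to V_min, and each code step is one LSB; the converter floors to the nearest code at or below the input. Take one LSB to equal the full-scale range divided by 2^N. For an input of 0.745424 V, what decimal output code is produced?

2943

Span: 1.1 V − (-0.16 V) = 1.26 V. LSB = 1.26 V / 2^12 ≈ 307.6 µV.
code = ⌊(V_in − V_min)/LSB⌋ = ⌊(V_in − V_min) × 2^12 / range⌋
     = ⌊(0.745424 − (-0.16)) × 4096 / 1.26⌋ = ⌊0.905424 × 4096/1.26⌋
     = ⌊2943.347⌋ = 2943.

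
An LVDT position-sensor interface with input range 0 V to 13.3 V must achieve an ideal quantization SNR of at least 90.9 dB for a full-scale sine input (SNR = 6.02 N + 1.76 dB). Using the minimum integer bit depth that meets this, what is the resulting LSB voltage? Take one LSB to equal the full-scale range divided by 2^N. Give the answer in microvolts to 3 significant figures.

Span = 13.3 V.
Solving 6.02 N ≥ 90.9 − 1.76: N ≥ 14.807. Round up → N = 15.
LSB = 13.3 V / 2^15 = 406 µV.

406 µV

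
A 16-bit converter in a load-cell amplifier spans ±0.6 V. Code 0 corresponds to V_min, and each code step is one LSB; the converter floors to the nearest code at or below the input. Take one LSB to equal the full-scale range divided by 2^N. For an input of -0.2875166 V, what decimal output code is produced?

The full-scale span is 0.6 − (-0.6) = 1.2 V. LSB = 1.2 V / 2^16 ≈ 18.31 µV.
V_in − V_min = -0.2875166 − (-0.6) = 0.3124834 V.
Divide by LSB: 0.3124834 × 65536/1.2 = 17065.7601.
Truncating gives code 17065.

17065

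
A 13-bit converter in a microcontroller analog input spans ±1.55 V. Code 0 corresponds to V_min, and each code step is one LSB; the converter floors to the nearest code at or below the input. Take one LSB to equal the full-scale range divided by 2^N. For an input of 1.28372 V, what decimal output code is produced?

7488

Full-scale range = 1.55 V − (-1.55 V) = 3.1 V. LSB = 3.1 V / 2^13 ≈ 378.4 µV.
code = ⌊(V_in − V_min)/LSB⌋ = ⌊(V_in − V_min) × 2^13 / range⌋
     = ⌊(1.28372 − (-1.55)) × 8192 / 3.1⌋ = ⌊2.83372 × 8192/3.1⌋
     = ⌊7488.334⌋ = 7488.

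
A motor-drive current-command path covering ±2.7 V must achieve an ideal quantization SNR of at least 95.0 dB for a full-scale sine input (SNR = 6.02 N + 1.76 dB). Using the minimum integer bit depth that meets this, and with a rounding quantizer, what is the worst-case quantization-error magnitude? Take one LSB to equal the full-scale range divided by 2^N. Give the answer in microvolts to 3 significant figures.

Range = 2.7 − (-2.7) = 5.4 V.
6.02 N + 1.76 ≥ 95.0 gives N ≥ 15.488, so the minimum integer is 16.
One LSB is 5.4 V / 65536 = 82.397 µV.
|e|_max = LSB/2 = 41.2 µV.

41.2 µV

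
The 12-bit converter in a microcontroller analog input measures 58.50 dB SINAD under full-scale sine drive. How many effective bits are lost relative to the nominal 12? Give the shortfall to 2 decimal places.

N_eff = (58.50 − 1.76)/6.02 = 9.4252 bits.
Lost resolution: 12 − 9.4252 = 2.5748 bits.

2.57 bits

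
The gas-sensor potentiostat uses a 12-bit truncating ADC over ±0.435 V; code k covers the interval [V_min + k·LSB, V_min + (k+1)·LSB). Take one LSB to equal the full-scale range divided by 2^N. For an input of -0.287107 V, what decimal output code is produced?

696

Range = 0.435 − (-0.435) = 0.87 V. LSB = 0.87 V / 2^12 ≈ 212.4 µV.
V_in − V_min = -0.287107 − (-0.435) = 0.147893 V.
Divide by LSB: 0.147893 × 4096/0.87 = 696.2870.
Truncating gives code 696.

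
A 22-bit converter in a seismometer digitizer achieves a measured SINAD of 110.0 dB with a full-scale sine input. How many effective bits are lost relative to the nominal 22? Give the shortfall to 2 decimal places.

4.02 bits

Effective bits = (110.0 − 1.76)/6.02 = 17.9801.
22 − 17.9801 = 4.02 bits below nominal.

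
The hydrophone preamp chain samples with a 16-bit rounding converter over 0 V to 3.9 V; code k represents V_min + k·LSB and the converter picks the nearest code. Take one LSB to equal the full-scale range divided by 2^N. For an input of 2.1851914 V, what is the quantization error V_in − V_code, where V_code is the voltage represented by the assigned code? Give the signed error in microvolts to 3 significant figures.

+10.7 µV

V_FS = 3.9 V. LSB = 3.9 V / 2^16 ≈ 59.51 µV.
(V_in − V_min)/LSB = (2.1851914 − (0)) × 65536/3.9 = 36720.1804 → nearest code k = 36720.
Reconstructed level: 0 + 36720 × 3.9/65536 V = 2.1851806641 V.
Error = V_in − V_code = 2.1851914 − (2.1851806641) = +10.7 µV.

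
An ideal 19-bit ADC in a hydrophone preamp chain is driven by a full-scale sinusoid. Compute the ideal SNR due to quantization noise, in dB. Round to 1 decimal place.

SNR = 6.02·19 + 1.76 = 116.14 dB.

116.1 dB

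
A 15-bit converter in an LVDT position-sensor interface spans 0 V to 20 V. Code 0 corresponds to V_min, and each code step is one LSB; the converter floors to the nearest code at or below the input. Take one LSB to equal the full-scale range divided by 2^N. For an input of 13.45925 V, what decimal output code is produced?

22051

Span = 20 V. LSB = 20 V / 2^15 ≈ 0.6104 mV.
(V_in − V_min) × 2^15/range = (13.45925 − (0)) × 32768/20 = 22051.635.
Floor → code = 22051.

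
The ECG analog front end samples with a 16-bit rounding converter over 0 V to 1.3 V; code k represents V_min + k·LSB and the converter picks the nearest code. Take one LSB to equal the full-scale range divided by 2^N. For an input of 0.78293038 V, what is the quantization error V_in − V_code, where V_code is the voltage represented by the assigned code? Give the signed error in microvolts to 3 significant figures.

+6.49 µV

Full-scale range = 1.3 V. LSB = 1.3 V / 2^16 ≈ 19.84 µV.
(V_in − V_min)/LSB = (0.78293038 − (0)) × 65536/1.3 = 39469.3272 → nearest code k = 39469.
V_code = 0 + (39469/65536) × 1.3 = 0.78292388916 V.
e = 0.78293038 − (0.78292388916) = +6.49 µV.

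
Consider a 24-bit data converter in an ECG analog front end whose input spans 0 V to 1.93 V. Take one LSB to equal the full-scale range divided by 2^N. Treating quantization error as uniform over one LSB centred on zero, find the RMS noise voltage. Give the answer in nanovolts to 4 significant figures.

33.21 nV

Full-scale range = 1.93 V.
LSB = 1.93 V ÷ 2^24 = 1.93/16777216 V = 115.037 nV.
V_rms = LSB/√12 = 115.037 nV / √12 = 33.21 nV.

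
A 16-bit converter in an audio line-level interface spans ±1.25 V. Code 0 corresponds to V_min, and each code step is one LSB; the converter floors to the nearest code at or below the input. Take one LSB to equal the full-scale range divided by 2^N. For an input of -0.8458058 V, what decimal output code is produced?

The full-scale span is 1.25 − (-1.25) = 2.5 V. LSB = 2.5 V / 2^16 ≈ 38.15 µV.
code = ⌊(V_in − V_min)/LSB⌋ = ⌊(V_in − V_min) × 2^16 / range⌋
     = ⌊(-0.8458058 − (-1.25)) × 65536 / 2.5⌋ = ⌊0.4041942 × 65536/2.5⌋
     = ⌊10595.708⌋ = 10595.

10595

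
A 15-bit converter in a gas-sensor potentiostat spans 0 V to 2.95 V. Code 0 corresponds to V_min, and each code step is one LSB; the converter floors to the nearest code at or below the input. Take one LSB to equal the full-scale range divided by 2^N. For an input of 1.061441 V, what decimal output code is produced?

11790

Full-scale range = 2.95 V. LSB = 2.95 V / 2^15 ≈ 90.03 µV.
(V_in − V_min) × 2^15/range = (1.061441 − (0)) × 32768/2.95 = 11790.271.
Floor → code = 11790.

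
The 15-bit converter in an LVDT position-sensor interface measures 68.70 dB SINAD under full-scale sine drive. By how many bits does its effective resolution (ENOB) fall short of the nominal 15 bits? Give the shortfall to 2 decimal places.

N_eff = (68.70 − 1.76)/6.02 = 11.1196 bits.
15 − 11.1196 = 3.88 bits below nominal.

3.88 bits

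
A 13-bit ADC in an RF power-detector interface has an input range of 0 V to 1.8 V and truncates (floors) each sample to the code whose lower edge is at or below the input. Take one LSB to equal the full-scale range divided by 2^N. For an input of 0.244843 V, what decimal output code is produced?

Range is 1.8 V. LSB = 1.8 V / 2^13 ≈ 219.7 µV.
code = ⌊(V_in − V_min)/LSB⌋ = ⌊(V_in − V_min) × 2^13 / range⌋
     = ⌊(0.244843 − (0)) × 8192 / 1.8⌋ = ⌊0.244843 × 8192/1.8⌋
     = ⌊1114.308⌋ = 1114.

1114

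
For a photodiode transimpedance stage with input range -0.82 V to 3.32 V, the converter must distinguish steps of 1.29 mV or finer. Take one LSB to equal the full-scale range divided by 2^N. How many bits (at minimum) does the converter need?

Range = 3.32 − (-0.82) = 4.14 V.
Need 2^N ≥ 4.14 V / 1.29 mV = 3209 → N_min = 12.

12 bits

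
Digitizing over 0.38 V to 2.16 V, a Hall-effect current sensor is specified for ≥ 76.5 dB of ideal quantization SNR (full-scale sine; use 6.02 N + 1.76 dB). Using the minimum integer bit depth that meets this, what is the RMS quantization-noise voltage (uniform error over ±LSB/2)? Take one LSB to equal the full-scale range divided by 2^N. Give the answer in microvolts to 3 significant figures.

62.7 µV

Full-scale range = 2.16 V − (0.38 V) = 1.78 V.
Required N = ⌈(76.5 − 1.76)/6.02⌉ = ⌈12.415⌉ = 13.
One LSB is 1.78 V / 8192 = 217.29 µV.
σ_q = LSB/√12 = 217.29 µV/3.4641 = 62.7 µV.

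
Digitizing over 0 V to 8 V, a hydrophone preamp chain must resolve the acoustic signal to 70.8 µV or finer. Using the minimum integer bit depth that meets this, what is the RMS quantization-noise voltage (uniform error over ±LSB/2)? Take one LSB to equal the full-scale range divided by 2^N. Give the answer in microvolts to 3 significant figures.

17.6 µV

Range is 8 V.
Levels needed ≥ 8/70.8 µV = 113000. 2^17 = 131072 suffices, so N_min = 17.
Step size = 8/131072 V = 61.035 µV.
σ_q = LSB/√12 = 61.035 µV/3.4641 = 17.6 µV.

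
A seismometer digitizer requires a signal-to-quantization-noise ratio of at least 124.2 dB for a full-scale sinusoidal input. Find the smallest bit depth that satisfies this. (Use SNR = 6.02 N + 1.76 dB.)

Solving 6.02 N ≥ 124.2 − 1.76: N ≥ 20.339. Round up → N = 21.

21 bits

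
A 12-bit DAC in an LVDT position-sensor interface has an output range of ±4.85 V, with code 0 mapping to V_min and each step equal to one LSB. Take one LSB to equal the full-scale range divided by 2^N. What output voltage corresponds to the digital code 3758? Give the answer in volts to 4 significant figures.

4.050 V

Span: 4.85 V − (-4.85 V) = 9.7 V. LSB = 9.7 V / 2^12.
V_out = V_min + code × LSB = -4.85 V + 3758 × 9.7 V / 4096
      = -4.85 + 8.89956 = 4.04956 V.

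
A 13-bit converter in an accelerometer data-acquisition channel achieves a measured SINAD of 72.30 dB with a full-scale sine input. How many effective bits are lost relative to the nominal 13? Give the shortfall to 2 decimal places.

Effective bits = (72.30 − 1.76)/6.02 = 11.7176.
Lost resolution: 13 − 11.7176 = 1.2824 bits.

1.28 bits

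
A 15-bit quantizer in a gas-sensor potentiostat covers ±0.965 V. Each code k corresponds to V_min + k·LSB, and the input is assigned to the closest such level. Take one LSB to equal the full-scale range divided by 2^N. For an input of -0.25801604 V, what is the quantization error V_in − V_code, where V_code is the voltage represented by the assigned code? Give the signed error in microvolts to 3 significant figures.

+20.2 µV

Span: 0.965 V − (-0.965 V) = 1.93 V. LSB = 1.93 V / 2^15 ≈ 58.90 µV.
(V_in − V_min)/LSB = (-0.25801604 − (-0.965)) × 32768/1.93 = 12003.3422 → nearest code k = 12003.
V_code = -0.965 + (12003/32768) × 1.93 = -0.25803619385 V.
e = -0.25801604 − (-0.25803619385) = +20.2 µV.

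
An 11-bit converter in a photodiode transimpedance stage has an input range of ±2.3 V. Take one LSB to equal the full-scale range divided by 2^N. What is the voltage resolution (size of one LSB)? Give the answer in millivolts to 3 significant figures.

The full-scale span is 2.3 − (-2.3) = 4.6 V.
Number of codes = 2^11 = 2048.
One LSB is 4.6 V / 2048 = 2.25 mV.

2.25 mV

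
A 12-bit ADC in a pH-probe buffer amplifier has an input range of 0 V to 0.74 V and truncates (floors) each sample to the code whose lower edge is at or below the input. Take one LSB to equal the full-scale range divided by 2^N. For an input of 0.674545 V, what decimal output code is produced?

3733

V_FS = 0.74 V. LSB = 0.74 V / 2^12 ≈ 180.7 µV.
code = ⌊(V_in − V_min)/LSB⌋ = ⌊(V_in − V_min) × 2^12 / range⌋
     = ⌊(0.674545 − (0)) × 4096 / 0.74⌋ = ⌊0.674545 × 4096/0.74⌋
     = ⌊3733.698⌋ = 3733.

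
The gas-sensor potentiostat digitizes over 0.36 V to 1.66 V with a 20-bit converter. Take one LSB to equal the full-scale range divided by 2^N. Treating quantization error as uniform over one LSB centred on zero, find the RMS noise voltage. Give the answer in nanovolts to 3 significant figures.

358 nV

Span: 1.66 V − (0.36 V) = 1.3 V.
One LSB is 1.3 V / 1048576 = 1.2398 µV.
RMS of a uniform error over width LSB is LSB/√12 = 358 nV.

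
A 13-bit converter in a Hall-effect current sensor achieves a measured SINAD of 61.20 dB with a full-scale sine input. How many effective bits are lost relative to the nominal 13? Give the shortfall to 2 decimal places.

3.13 bits

Effective bits = (61.20 − 1.76)/6.02 = 9.8738.
Shortfall = 13 − 9.8738 = 3.1262 bits.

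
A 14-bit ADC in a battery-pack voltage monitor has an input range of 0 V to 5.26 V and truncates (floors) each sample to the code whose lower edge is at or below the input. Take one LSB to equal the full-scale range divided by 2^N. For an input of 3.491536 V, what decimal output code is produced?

Range is 5.26 V. LSB = 5.26 V / 2^14 ≈ 321.0 µV.
V_in − V_min = 3.491536 − (0) = 3.491536 V.
Divide by LSB: 3.491536 × 16384/5.26 = 10875.5372.
Truncating gives code 10875.

10875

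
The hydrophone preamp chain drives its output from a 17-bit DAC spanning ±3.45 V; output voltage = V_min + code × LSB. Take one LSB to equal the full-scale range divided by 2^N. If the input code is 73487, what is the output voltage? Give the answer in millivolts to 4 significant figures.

418.6 mV

Full-scale range = 3.45 V − (-3.45 V) = 6.9 V. LSB = 6.9 V / 2^17.
V_out = -3.45 + 73487 × (6.9/131072) V
      = -3.45 V + 3.86856 V = 0.418563 V.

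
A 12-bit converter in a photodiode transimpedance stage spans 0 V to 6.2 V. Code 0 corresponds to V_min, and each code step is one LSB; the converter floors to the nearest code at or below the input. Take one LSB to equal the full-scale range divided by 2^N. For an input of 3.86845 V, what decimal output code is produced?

Span = 6.2 V. LSB = 6.2 V / 2^12 ≈ 1.514 mV.
(V_in − V_min) × 2^12/range = (3.86845 − (0)) × 4096/6.2 = 2555.673.
Floor → code = 2555.

2555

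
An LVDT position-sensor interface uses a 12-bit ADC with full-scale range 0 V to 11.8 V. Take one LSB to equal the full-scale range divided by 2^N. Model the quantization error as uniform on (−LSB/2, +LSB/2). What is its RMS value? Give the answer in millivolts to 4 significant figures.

0.8316 mV

V_FS = 11.8 V.
One LSB is 11.8 V / 4096 = 2.88086 mV.
RMS of a uniform error over width LSB is LSB/√12 = 0.8316 mV.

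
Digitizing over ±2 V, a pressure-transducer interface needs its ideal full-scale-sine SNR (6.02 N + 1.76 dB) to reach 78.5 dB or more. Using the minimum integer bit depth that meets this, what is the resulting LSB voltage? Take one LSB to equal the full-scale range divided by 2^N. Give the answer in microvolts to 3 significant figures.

488 µV

The full-scale span is 2 − (-2) = 4 V.
6.02 N + 1.76 ≥ 78.5 gives N ≥ 12.748, so the minimum integer is 13.
LSB = 4 V ÷ 2^13 = 4/8192 V = 488 µV.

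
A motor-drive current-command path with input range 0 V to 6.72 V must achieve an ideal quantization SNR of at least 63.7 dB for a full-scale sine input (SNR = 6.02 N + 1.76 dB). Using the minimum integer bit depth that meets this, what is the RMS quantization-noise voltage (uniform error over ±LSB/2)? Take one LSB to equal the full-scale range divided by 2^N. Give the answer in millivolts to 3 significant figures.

0.947 mV

V_FS = 6.72 V.
Required N = ⌈(63.7 − 1.76)/6.02⌉ = ⌈10.289⌉ = 11.
One LSB is 6.72 V / 2048 = 3.2813 mV.
RMS noise = LSB/√12 = 0.947 mV.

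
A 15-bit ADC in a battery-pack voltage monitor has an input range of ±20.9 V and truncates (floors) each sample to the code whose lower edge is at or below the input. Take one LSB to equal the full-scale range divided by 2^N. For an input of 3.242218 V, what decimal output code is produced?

18925

The full-scale span is 20.9 − (-20.9) = 41.8 V. LSB = 41.8 V / 2^15 ≈ 1.276 mV.
V_in − V_min = 3.242218 − (-20.9) = 24.142218 V.
Divide by LSB: 24.142218 × 32768/41.8 = 18925.6507.
Truncating gives code 18925.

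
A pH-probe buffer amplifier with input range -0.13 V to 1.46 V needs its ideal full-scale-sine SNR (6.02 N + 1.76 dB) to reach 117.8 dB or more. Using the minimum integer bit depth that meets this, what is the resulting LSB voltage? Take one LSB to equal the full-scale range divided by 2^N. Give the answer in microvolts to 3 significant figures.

1.52 µV

Span: 1.46 V − (-0.13 V) = 1.59 V.
Required N = ⌈(117.8 − 1.76)/6.02⌉ = ⌈19.276⌉ = 20.
One LSB is 1.59 V / 1048576 = 1.52 µV.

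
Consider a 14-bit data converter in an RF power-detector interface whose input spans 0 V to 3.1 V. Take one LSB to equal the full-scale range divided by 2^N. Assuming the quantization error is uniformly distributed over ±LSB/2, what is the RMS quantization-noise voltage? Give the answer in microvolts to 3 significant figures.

54.6 µV

Span = 3.1 V.
One LSB is 3.1 V / 16384 = 189.21 µV.
V_rms = LSB/√12 = 189.21 µV / √12 = 54.6 µV.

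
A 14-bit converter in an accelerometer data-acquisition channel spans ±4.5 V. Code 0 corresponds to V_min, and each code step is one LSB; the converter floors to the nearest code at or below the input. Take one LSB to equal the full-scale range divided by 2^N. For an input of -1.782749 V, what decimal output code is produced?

4946

The full-scale span is 4.5 − (-4.5) = 9 V. LSB = 9 V / 2^14 ≈ 0.5493 mV.
code = ⌊(V_in − V_min)/LSB⌋ = ⌊(V_in − V_min) × 2^14 / range⌋
     = ⌊(-1.782749 − (-4.5)) × 16384 / 9⌋ = ⌊2.717251 × 16384/9⌋
     = ⌊4946.604⌋ = 4946.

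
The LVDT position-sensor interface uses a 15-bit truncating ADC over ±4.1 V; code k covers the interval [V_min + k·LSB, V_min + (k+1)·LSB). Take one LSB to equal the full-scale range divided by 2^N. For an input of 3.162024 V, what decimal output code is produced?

Full-scale range = 4.1 V − (-4.1 V) = 8.2 V. LSB = 8.2 V / 2^15 ≈ 250.2 µV.
code = ⌊(V_in − V_min)/LSB⌋ = ⌊(V_in − V_min) × 2^15 / range⌋
     = ⌊(3.162024 − (-4.1)) × 32768 / 8.2⌋ = ⌊7.262024 × 32768/8.2⌋
     = ⌊29019.756⌋ = 29019.

29019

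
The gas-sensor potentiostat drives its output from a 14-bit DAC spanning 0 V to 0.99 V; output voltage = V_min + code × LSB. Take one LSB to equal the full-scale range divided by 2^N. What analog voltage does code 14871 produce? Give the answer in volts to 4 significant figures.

Span = 0.99 V. LSB = 0.99 V / 2^14.
Output = V_min + (14871/16384) × range = 0 + 0.907654 × 0.99 V
      = 0 + 0.898577 = 0.898577 V.

0.8986 V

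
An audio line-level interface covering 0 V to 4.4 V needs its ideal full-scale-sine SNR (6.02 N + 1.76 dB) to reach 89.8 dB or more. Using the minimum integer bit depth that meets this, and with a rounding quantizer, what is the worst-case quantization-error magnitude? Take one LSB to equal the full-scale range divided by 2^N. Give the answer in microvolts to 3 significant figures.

Span = 4.4 V.
6.02 N + 1.76 ≥ 89.8 gives N ≥ 14.625, so the minimum integer is 15.
One LSB is 4.4 V / 32768 = 134.28 µV.
Half an LSB is 67.1 µV.

67.1 µV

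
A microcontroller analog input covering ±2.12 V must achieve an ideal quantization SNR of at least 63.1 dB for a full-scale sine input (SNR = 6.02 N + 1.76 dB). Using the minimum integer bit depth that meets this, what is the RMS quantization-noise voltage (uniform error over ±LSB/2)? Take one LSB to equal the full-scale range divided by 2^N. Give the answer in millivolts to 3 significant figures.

0.598 mV

Span: 2.12 V − (-2.12 V) = 4.24 V.
Required N = ⌈(63.1 − 1.76)/6.02⌉ = ⌈10.189⌉ = 11.
LSB = 4.24 V ÷ 2^11 = 4.24/2048 V = 2.0703 mV.
V_rms = LSB/√12 = 0.598 mV.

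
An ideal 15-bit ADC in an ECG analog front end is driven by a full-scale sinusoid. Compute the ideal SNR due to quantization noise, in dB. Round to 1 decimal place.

6.02(15) + 1.76 = 90.30 + 1.76 = 92.06 dB.

92.1 dB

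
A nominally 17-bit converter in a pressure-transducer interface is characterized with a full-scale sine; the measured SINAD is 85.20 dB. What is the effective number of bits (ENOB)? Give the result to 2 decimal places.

ENOB = (85.20 − 1.76)/6.02 = 13.8605 bits.

13.86 bits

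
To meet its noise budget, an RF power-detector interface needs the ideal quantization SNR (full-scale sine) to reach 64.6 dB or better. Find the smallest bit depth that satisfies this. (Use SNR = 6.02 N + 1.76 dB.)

11 bits

Solving 6.02 N ≥ 64.6 − 1.76: N ≥ 10.439. Round up → N = 11.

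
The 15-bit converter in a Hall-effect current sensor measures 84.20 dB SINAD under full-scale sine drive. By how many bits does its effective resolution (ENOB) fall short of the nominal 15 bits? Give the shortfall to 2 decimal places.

Effective bits = (84.20 − 1.76)/6.02 = 13.6944.
15 − 13.6944 = 1.31 bits below nominal.

1.31 bits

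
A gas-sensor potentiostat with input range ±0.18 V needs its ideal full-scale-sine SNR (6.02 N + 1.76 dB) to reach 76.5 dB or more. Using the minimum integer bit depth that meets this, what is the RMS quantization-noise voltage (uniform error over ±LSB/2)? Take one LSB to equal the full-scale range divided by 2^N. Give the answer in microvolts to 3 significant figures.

12.7 µV

The full-scale span is 0.18 − (-0.18) = 0.36 V.
6.02 N + 1.76 ≥ 76.5 gives N ≥ 12.415, so the minimum integer is 13.
LSB = 0.36 V ÷ 2^13 = 0.36/8192 V = 43.945 µV.
V_rms = LSB/√12 = 12.7 µV.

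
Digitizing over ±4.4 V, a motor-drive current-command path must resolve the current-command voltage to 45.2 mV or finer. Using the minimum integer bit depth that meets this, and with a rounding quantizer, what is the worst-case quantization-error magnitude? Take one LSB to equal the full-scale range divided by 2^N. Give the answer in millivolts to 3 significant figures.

Range = 4.4 − (-4.4) = 8.8 V.
Need 2^N ≥ 8.8 V / 45.2 mV = 194.7 → N_min = 8.
One LSB is 8.8 V / 256 = 34.375 mV.
|e|_max = LSB/2 = 17.2 mV.

17.2 mV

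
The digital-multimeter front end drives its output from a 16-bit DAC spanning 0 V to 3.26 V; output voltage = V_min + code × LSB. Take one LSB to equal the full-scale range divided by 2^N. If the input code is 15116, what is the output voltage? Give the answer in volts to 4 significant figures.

Full-scale range = 3.26 V. LSB = 3.26 V / 2^16.
Output = V_min + (15116/65536) × range = 0 + 0.230652 × 3.26 V
      = 0 + 0.751925 = 0.751925 V.

0.7519 V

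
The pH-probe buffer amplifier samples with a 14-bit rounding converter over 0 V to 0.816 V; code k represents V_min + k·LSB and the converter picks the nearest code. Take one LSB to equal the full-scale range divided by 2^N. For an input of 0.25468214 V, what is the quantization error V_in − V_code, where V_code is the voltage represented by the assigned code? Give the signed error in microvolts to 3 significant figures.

−19.0 µV

Range is 0.816 V. LSB = 0.816 V / 2^14 ≈ 49.80 µV.
(V_in − V_min)/LSB = (0.25468214 − (0)) × 16384/0.816 = 5113.6179 → nearest code k = 5114.
V_code = V_min + k × range/2^14 = 0 + 5114 × 0.816/16384 = 0.25470117188 V.
e = 0.25468214 − (0.25470117188) = −19.0 µV.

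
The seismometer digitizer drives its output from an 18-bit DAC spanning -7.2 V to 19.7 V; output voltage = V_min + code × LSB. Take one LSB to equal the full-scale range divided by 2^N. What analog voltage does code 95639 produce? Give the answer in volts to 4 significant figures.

Span: 19.7 V − (-7.2 V) = 26.9 V. LSB = 26.9 V / 2^18.
V_out = V_min + code × LSB = -7.2 V + 95639 × 26.9 V / 262144
      = -7.2 V + 9.81403 V = 2.61403 V.

2.614 V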